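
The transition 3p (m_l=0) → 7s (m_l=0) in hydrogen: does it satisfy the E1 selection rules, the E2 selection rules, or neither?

Δl = 0 − 1 = -1; l_i + l_f = 1.
Δm_l = +0.
E1 (Δl = ±1, |Δm_l| ≤ 1): satisfied.
E2 (Δl = 0,±2, l_i+l_f ≥ 2, |Δm_l| ≤ 2): not satisfied.

E1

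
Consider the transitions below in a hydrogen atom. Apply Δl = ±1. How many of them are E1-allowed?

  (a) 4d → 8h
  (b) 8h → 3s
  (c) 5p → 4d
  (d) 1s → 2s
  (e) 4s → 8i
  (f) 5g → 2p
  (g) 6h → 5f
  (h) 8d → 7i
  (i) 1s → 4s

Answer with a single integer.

1

(a) forbidden — Δl = +3 (E1 requires Δl = ±1)
(b) forbidden — Δl = -5 (E1 requires Δl = ±1)
(c) allowed
(d) forbidden — Δl = +0 (E1 requires Δl = ±1)
(e) forbidden — Δl = +6 (E1 requires Δl = ±1)
(f) forbidden — Δl = -3 (E1 requires Δl = ±1)
(g) forbidden — Δl = -2 (E1 requires Δl = ±1)
(h) forbidden — Δl = +4 (E1 requires Δl = ±1)
(i) forbidden — Δl = +0 (E1 requires Δl = ±1)
Total allowed: 1 of 9.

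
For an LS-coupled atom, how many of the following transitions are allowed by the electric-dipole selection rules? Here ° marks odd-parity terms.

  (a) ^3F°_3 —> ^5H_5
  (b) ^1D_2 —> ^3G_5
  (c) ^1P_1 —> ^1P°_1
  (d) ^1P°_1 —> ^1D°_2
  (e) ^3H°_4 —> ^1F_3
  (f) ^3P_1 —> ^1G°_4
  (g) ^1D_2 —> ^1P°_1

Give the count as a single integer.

2

(a) forbidden (ΔS, ΔL, ΔJ fail)
(b) forbidden (parity, ΔS, ΔL, ΔJ fail)
(c) allowed
(d) forbidden (parity fails)
(e) forbidden (ΔS, ΔL fail)
(f) forbidden (ΔS, ΔL, ΔJ fail)
(g) allowed
Total allowed: 2 of 7.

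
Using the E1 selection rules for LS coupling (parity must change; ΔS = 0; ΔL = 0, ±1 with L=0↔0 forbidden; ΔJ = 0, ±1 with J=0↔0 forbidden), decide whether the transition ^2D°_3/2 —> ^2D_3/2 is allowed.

allowed

Parity must change: odd → even — ✓.
ΔS = 0: S: 1/2 → 1/2 — ✓.
ΔL = 0, ±1 (not L=0↔0): L: 2 → 2, ΔL = +0 — ✓.
ΔJ = 0, ±1 (not J=0↔0): J: 3/2 → 3/2, ΔJ = +0 — ✓.
All four E1 rules are satisfied.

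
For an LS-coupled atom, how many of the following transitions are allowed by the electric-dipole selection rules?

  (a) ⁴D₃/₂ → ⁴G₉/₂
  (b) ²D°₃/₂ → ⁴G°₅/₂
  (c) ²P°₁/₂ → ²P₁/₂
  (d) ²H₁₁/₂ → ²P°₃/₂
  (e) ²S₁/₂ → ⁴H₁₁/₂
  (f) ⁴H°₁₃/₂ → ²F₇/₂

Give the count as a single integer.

(a) forbidden (parity, ΔL, ΔJ fail)
(b) forbidden (parity, ΔS, ΔL fail)
(c) allowed
(d) forbidden (ΔL, ΔJ fail)
(e) forbidden (parity, ΔS, ΔL, ΔJ fail)
(f) forbidden (ΔS, ΔL, ΔJ fail)
Total allowed: 1 of 6.

1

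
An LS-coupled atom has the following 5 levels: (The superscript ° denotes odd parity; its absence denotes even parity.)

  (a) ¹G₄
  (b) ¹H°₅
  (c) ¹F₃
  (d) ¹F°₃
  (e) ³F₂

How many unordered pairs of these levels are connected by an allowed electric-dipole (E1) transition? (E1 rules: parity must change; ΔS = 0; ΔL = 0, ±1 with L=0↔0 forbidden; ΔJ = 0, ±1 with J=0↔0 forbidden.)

3

(a)–(b): allowed.
(a)–(c): forbidden (parity).
(a)–(d): allowed.
(a)–(e): forbidden (parity, ΔS, ΔJ).
(b)–(c): forbidden (ΔL, ΔJ).
(b)–(d): forbidden (parity, ΔL, ΔJ).
(b)–(e): forbidden (ΔS, ΔL, ΔJ).
(c)–(d): allowed.
(c)–(e): forbidden (parity, ΔS).
(d)–(e): forbidden (ΔS).
Allowed pairs: 3 of 10.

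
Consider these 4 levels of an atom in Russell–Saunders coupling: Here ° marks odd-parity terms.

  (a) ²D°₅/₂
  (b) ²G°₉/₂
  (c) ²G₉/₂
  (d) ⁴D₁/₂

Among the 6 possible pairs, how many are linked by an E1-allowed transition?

(a)–(b): forbidden (parity, ΔL, ΔJ).
(a)–(c): forbidden (ΔL, ΔJ).
(a)–(d): forbidden (ΔS, ΔJ).
(b)–(c): allowed.
(b)–(d): forbidden (ΔS, ΔL, ΔJ).
(c)–(d): forbidden (parity, ΔS, ΔL, ΔJ).
Allowed pairs: 1 of 6.

1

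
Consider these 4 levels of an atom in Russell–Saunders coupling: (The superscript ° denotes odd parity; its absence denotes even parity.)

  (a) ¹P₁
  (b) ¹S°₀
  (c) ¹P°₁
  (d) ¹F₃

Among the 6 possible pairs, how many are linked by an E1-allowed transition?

2

(a)–(b): allowed.
(a)–(c): allowed.
(a)–(d): forbidden (parity, ΔL, ΔJ).
(b)–(c): forbidden (parity).
(b)–(d): forbidden (ΔL, ΔJ).
(c)–(d): forbidden (ΔL, ΔJ).
Allowed pairs: 2 of 6.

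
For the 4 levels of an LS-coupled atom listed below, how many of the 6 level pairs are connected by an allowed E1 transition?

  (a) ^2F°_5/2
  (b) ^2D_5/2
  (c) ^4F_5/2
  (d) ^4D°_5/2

(a)–(b): allowed.
(a)–(c): forbidden (ΔS).
(a)–(d): forbidden (parity, ΔS).
(b)–(c): forbidden (parity, ΔS).
(b)–(d): forbidden (ΔS).
(c)–(d): allowed.
Allowed pairs: 2 of 6.

2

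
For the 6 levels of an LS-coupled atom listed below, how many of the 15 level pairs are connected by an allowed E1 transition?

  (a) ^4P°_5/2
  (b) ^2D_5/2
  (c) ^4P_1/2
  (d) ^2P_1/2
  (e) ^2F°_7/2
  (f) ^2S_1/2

1

(a)–(b): forbidden (ΔS).
(a)–(c): forbidden (ΔJ).
(a)–(d): forbidden (ΔS, ΔJ).
(a)–(e): forbidden (parity, ΔS, ΔL).
(a)–(f): forbidden (ΔS, ΔJ).
(b)–(c): forbidden (parity, ΔS, ΔJ).
(b)–(d): forbidden (parity, ΔJ).
(b)–(e): allowed.
(b)–(f): forbidden (parity, ΔL, ΔJ).
(c)–(d): forbidden (parity, ΔS).
(c)–(e): forbidden (ΔS, ΔL, ΔJ).
(c)–(f): forbidden (parity, ΔS).
(d)–(e): forbidden (ΔL, ΔJ).
(d)–(f): forbidden (parity).
(e)–(f): forbidden (ΔL, ΔJ).
Allowed pairs: 1 of 15.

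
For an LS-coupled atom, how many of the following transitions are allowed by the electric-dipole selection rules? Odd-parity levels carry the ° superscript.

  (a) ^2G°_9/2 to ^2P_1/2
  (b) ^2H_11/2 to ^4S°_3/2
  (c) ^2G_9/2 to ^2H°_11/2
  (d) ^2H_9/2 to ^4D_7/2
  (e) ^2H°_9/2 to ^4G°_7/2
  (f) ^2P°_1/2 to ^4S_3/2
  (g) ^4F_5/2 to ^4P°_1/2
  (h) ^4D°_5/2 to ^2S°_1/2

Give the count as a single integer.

(a) forbidden (ΔL, ΔJ fail)
(b) forbidden (ΔS, ΔL, ΔJ fail)
(c) allowed
(d) forbidden (parity, ΔS, ΔL fail)
(e) forbidden (parity, ΔS fail)
(f) forbidden (ΔS fails)
(g) forbidden (ΔL, ΔJ fail)
(h) forbidden (parity, ΔS, ΔL, ΔJ fail)
Total allowed: 1 of 8.

1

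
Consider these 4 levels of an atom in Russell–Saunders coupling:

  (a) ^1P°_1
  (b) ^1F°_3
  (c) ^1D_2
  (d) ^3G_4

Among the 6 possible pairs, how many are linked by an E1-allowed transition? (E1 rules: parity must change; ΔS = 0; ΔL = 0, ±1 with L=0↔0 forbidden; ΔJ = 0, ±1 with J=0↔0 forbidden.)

2

(a)–(b): forbidden (parity, ΔL, ΔJ).
(a)–(c): allowed.
(a)–(d): forbidden (ΔS, ΔL, ΔJ).
(b)–(c): allowed.
(b)–(d): forbidden (ΔS).
(c)–(d): forbidden (parity, ΔS, ΔL, ΔJ).
Allowed pairs: 2 of 6.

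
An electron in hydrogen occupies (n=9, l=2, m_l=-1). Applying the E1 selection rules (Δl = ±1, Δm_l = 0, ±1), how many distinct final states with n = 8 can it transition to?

E1 requires Δl = ±1, so l_f ∈ {1, 3}; with 0 ≤ l_f ≤ n_f−1 = 7, the allowed l_f values are {1, 3}.
For l_f = 1: m_f ∈ {m_i−1, m_i, m_i+1} ∩ [−1, 1] = {-1, 0} → 2 states.
For l_f = 3: m_f ∈ {m_i−1, m_i, m_i+1} ∩ [−3, 3] = {-2, -1, 0} → 3 states.
Total: 5.

5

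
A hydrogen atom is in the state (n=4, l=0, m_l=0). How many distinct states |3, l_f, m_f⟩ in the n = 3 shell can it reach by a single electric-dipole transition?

E1 requires Δl = ±1, so l_f ∈ {-1, 1}; with 0 ≤ l_f ≤ n_f−1 = 2, the allowed l_f values are {1}.
For l_f = 1: m_f ∈ {m_i−1, m_i, m_i+1} ∩ [−1, 1] = {-1, 0, 1} → 3 states.
Total: 3.

3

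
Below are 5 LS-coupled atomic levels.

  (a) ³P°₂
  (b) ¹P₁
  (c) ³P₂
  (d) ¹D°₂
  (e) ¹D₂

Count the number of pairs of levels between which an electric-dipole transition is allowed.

(a)–(b): forbidden (ΔS).
(a)–(c): allowed.
(a)–(d): forbidden (parity, ΔS).
(a)–(e): forbidden (ΔS).
(b)–(c): forbidden (parity, ΔS).
(b)–(d): allowed.
(b)–(e): forbidden (parity).
(c)–(d): forbidden (ΔS).
(c)–(e): forbidden (parity, ΔS).
(d)–(e): allowed.
Allowed pairs: 3 of 10.

3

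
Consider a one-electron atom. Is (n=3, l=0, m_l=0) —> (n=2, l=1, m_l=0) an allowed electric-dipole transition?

allowed

Δl = 1 − 0 = +1; the E1 rule Δl = ±1 is ok.
m_l: 0 → 0 (Δm_l = +0). |Δm_l| ≤ 1 ok.
All E1 selection rules are satisfied.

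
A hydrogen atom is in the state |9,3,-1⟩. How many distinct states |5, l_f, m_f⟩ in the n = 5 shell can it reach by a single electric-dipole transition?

E1 requires Δl = ±1, so l_f ∈ {2, 4}; with 0 ≤ l_f ≤ n_f−1 = 4, the allowed l_f values are {2, 4}.
For l_f = 2: m_f ∈ {m_i−1, m_i, m_i+1} ∩ [−2, 2] = {-2, -1, 0} → 3 states.
For l_f = 4: m_f ∈ {m_i−1, m_i, m_i+1} ∩ [−4, 4] = {-2, -1, 0} → 3 states.
Total: 6.

6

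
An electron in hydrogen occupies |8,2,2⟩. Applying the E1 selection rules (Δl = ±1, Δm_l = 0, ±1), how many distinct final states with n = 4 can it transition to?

E1 requires Δl = ±1, so l_f ∈ {1, 3}; with 0 ≤ l_f ≤ n_f−1 = 3, the allowed l_f values are {1, 3}.
For l_f = 1: m_f ∈ {m_i−1, m_i, m_i+1} ∩ [−1, 1] = {1} → 1 state.
For l_f = 3: m_f ∈ {m_i−1, m_i, m_i+1} ∩ [−3, 3] = {1, 2, 3} → 3 states.
Total: 4.

4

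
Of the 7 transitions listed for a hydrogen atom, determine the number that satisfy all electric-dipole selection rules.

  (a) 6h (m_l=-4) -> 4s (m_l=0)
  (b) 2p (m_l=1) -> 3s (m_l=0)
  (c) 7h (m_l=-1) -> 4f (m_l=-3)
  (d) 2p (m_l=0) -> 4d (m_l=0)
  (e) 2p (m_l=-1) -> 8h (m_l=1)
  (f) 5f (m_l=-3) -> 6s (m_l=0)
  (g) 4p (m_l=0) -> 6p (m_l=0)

(a) forbidden — Δl = -5 (E1 requires Δl = ±1); Δm_l = +4 (E1 requires Δm_l = 0, ±1)
(b) allowed
(c) forbidden — Δl = -2 (E1 requires Δl = ±1); Δm_l = -2 (E1 requires Δm_l = 0, ±1)
(d) allowed
(e) forbidden — Δl = +4 (E1 requires Δl = ±1); Δm_l = +2 (E1 requires Δm_l = 0, ±1)
(f) forbidden — Δl = -3 (E1 requires Δl = ±1); Δm_l = +3 (E1 requires Δm_l = 0, ±1)
(g) forbidden — Δl = +0 (E1 requires Δl = ±1)
Total allowed: 2 of 7.

2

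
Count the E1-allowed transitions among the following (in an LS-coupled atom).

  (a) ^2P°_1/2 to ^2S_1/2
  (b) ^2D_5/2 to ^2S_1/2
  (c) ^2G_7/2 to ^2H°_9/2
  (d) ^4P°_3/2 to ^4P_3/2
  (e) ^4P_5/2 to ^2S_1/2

3

(a) allowed
(b) forbidden (parity, ΔL, ΔJ fail)
(c) allowed
(d) allowed
(e) forbidden (parity, ΔS, ΔJ fail)
Total allowed: 3 of 5.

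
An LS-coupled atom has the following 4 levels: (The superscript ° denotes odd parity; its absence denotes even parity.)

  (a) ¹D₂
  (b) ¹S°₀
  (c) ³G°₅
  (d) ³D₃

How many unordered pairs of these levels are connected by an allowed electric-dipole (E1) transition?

(a)–(b): forbidden (ΔL, ΔJ).
(a)–(c): forbidden (ΔS, ΔL, ΔJ).
(a)–(d): forbidden (parity, ΔS).
(b)–(c): forbidden (parity, ΔS, ΔL, ΔJ).
(b)–(d): forbidden (ΔS, ΔL, ΔJ).
(c)–(d): forbidden (ΔL, ΔJ).
Allowed pairs: 0 of 6.

0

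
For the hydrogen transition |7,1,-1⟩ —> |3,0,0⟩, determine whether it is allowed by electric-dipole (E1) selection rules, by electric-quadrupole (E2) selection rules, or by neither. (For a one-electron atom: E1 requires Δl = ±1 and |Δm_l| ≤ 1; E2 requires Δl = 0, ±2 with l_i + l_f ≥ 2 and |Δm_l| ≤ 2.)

Δl = 0 − 1 = -1; l_i + l_f = 1.
Δm_l = +1.
E1 (Δl = ±1, |Δm_l| ≤ 1): satisfied.
E2 (Δl = 0,±2, l_i+l_f ≥ 2, |Δm_l| ≤ 2): not satisfied.

E1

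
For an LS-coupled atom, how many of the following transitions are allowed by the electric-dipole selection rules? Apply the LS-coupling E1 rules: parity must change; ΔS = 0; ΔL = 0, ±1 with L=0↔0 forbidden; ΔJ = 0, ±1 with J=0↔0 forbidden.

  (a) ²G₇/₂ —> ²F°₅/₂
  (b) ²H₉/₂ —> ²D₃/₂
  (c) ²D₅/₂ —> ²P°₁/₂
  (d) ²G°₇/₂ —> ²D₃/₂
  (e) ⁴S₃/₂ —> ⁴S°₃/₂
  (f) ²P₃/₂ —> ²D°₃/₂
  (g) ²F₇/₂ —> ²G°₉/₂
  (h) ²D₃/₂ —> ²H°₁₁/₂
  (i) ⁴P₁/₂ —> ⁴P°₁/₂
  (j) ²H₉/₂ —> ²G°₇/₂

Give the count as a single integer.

5

(a) allowed
(b) forbidden (parity, ΔL, ΔJ fail)
(c) forbidden (ΔJ fails)
(d) forbidden (ΔL, ΔJ fail)
(e) forbidden (ΔL fails)
(f) allowed
(g) allowed
(h) forbidden (ΔL, ΔJ fail)
(i) allowed
(j) allowed
Total allowed: 5 of 10.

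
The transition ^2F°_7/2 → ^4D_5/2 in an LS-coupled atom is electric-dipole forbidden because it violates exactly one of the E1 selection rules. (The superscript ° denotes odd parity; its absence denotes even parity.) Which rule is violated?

Initial level: S=1/2, L=3, J=7/2, parity odd. Final level: S=3/2, L=2, J=5/2, parity even.
Parity must change: odd → even — ok.
ΔS = 0: S: 1/2 → 3/2 — fails.
ΔL = 0, ±1 (not L=0↔0): L: 3 → 2, ΔL = -1 — ok.
ΔJ = 0, ±1 (not J=0↔0): J: 7/2 → 5/2, ΔJ = -1 — ok.

the ΔS = 0 rule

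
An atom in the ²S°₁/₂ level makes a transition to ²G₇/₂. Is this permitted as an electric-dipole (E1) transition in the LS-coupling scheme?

Reading off the term symbols: S 1/2→1/2, L 0→4, J 1/2→7/2, parity odd→even.
Parity must change: odd → even — ok.
ΔS = 0: S: 1/2 → 1/2 — ok.
ΔL = 0, ±1 (not L=0↔0): L: 0 → 4, ΔL = +4 — fails.
ΔJ = 0, ±1 (not J=0↔0): J: 1/2 → 7/2, ΔJ = +3 — fails.
Rule(s) violated: ΔL, ΔJ.

forbidden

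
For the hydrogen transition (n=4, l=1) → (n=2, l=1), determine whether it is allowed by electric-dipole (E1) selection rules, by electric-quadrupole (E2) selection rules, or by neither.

Δl = 1 − 1 = +0; l_i + l_f = 2.
E1 (Δl = ±1): not satisfied.
E2 (Δl = 0,±2, l_i+l_f ≥ 2): satisfied.

E2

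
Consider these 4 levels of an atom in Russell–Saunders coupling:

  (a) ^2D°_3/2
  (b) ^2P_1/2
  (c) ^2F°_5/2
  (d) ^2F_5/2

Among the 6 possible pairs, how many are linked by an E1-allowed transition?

(a)–(b): allowed.
(a)–(c): forbidden (parity).
(a)–(d): allowed.
(b)–(c): forbidden (ΔL, ΔJ).
(b)–(d): forbidden (parity, ΔL, ΔJ).
(c)–(d): allowed.
Allowed pairs: 3 of 6.

3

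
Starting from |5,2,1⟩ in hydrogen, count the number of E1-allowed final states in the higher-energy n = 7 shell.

E1 requires Δl = ±1, so l_f ∈ {1, 3}; with 0 ≤ l_f ≤ n_f−1 = 6, the allowed l_f values are {1, 3}.
For l_f = 1: m_f ∈ {m_i−1, m_i, m_i+1} ∩ [−1, 1] = {0, 1} → 2 states.
For l_f = 3: m_f ∈ {m_i−1, m_i, m_i+1} ∩ [−3, 3] = {0, 1, 2} → 3 states.
Total: 5.

5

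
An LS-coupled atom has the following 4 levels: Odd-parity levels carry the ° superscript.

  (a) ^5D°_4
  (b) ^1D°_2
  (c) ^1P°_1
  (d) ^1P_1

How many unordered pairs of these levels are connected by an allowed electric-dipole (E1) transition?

2

(a)–(b): forbidden (parity, ΔS, ΔJ).
(a)–(c): forbidden (parity, ΔS, ΔJ).
(a)–(d): forbidden (ΔS, ΔJ).
(b)–(c): forbidden (parity).
(b)–(d): allowed.
(c)–(d): allowed.
Allowed pairs: 2 of 6.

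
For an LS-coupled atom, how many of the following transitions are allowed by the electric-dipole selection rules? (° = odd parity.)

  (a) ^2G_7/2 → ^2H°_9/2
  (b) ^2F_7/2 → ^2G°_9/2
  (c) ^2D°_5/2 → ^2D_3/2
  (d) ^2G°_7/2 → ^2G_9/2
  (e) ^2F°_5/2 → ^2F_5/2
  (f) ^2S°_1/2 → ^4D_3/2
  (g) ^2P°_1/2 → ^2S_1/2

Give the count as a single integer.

6

(a) allowed
(b) allowed
(c) allowed
(d) allowed
(e) allowed
(f) forbidden (ΔS, ΔL fail)
(g) allowed
Total allowed: 6 of 7.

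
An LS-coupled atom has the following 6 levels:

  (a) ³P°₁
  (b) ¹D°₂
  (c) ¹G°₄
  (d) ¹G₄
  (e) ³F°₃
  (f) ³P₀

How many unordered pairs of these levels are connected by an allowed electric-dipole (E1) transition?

2

(a)–(b): forbidden (parity, ΔS).
(a)–(c): forbidden (parity, ΔS, ΔL, ΔJ).
(a)–(d): forbidden (ΔS, ΔL, ΔJ).
(a)–(e): forbidden (parity, ΔL, ΔJ).
(a)–(f): allowed.
(b)–(c): forbidden (parity, ΔL, ΔJ).
(b)–(d): forbidden (ΔL, ΔJ).
(b)–(e): forbidden (parity, ΔS).
(b)–(f): forbidden (ΔS, ΔJ).
(c)–(d): allowed.
(c)–(e): forbidden (parity, ΔS).
(c)–(f): forbidden (ΔS, ΔL, ΔJ).
(d)–(e): forbidden (ΔS).
(d)–(f): forbidden (parity, ΔS, ΔL, ΔJ).
(e)–(f): forbidden (ΔL, ΔJ).
Allowed pairs: 2 of 15.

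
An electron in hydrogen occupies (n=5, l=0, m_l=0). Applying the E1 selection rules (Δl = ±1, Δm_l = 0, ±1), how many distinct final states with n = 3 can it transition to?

E1 requires Δl = ±1, so l_f ∈ {-1, 1}; with 0 ≤ l_f ≤ n_f−1 = 2, the allowed l_f values are {1}.
For l_f = 1: m_f ∈ {m_i−1, m_i, m_i+1} ∩ [−1, 1] = {-1, 0, 1} → 3 states.
Total: 3.

3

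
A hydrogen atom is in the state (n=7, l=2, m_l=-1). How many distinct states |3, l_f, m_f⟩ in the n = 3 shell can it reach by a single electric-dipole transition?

2

E1 requires Δl = ±1, so l_f ∈ {1, 3}; with 0 ≤ l_f ≤ n_f−1 = 2, the allowed l_f values are {1}.
For l_f = 1: m_f ∈ {m_i−1, m_i, m_i+1} ∩ [−1, 1] = {-1, 0} → 2 states.
Total: 2.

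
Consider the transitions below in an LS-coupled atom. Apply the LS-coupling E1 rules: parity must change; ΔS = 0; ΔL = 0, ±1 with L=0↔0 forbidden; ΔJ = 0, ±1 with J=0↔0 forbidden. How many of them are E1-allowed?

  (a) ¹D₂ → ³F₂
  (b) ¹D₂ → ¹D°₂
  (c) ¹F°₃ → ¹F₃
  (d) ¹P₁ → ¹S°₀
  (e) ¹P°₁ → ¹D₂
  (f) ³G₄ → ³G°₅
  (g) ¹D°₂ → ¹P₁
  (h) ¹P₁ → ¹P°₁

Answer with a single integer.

(a) forbidden (parity, ΔS fail)
(b) allowed
(c) allowed
(d) allowed
(e) allowed
(f) allowed
(g) allowed
(h) allowed
Total allowed: 7 of 8.

7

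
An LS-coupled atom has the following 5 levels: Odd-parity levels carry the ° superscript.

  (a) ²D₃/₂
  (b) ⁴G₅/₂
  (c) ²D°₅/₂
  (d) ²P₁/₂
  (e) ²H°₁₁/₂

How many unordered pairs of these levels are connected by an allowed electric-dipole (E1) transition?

(a)–(b): forbidden (parity, ΔS, ΔL).
(a)–(c): allowed.
(a)–(d): forbidden (parity).
(a)–(e): forbidden (ΔL, ΔJ).
(b)–(c): forbidden (ΔS, ΔL).
(b)–(d): forbidden (parity, ΔS, ΔL, ΔJ).
(b)–(e): forbidden (ΔS, ΔJ).
(c)–(d): forbidden (ΔJ).
(c)–(e): forbidden (parity, ΔL, ΔJ).
(d)–(e): forbidden (ΔL, ΔJ).
Allowed pairs: 1 of 10.

1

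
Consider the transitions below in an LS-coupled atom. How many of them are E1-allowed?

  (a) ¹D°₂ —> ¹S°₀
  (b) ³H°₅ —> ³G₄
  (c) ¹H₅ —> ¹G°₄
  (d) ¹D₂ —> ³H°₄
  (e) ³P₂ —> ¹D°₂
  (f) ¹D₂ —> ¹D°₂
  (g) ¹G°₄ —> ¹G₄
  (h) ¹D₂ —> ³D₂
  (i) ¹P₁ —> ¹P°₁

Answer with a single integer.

5

(a) forbidden (parity, ΔL, ΔJ fail)
(b) allowed
(c) allowed
(d) forbidden (ΔS, ΔL, ΔJ fail)
(e) forbidden (ΔS fails)
(f) allowed
(g) allowed
(h) forbidden (parity, ΔS fail)
(i) allowed
Total allowed: 5 of 9.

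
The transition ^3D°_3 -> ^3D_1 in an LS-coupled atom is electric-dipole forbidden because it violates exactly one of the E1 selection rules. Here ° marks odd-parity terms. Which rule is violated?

Reading off the term symbols: S 1→1, L 2→2, J 3→1, parity odd→even.
Parity must change: odd → even — ok.
ΔS = 0: S: 1 → 1 — ok.
ΔL = 0, ±1 (not L=0↔0): L: 2 → 2, ΔL = +0 — ok.
ΔJ = 0, ±1 (not J=0↔0): J: 3 → 1, ΔJ = -2 — fails.

the ΔJ = 0, ±1 rule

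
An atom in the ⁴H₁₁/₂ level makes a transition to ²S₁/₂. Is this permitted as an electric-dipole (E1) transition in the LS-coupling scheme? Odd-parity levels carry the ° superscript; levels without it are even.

forbidden

Parity must change: even → even — fails.
ΔS = 0: S: 3/2 → 1/2 — fails.
ΔL = 0, ±1 (not L=0↔0): L: 5 → 0, ΔL = -5 — fails.
ΔJ = 0, ±1 (not J=0↔0): J: 11/2 → 1/2, ΔJ = -5 — fails.
Rule(s) violated: parity, ΔS, ΔL, ΔJ.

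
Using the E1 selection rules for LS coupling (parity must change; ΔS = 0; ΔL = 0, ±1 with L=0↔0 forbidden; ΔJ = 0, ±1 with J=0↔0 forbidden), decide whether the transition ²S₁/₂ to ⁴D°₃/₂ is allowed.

Parity must change: even → odd — ✓.
ΔS = 0: S: 1/2 → 3/2 — ✗.
ΔL = 0, ±1 (not L=0↔0): L: 0 → 2, ΔL = +2 — ✗.
ΔJ = 0, ±1 (not J=0↔0): J: 1/2 → 3/2, ΔJ = +1 — ✓.
Rule(s) violated: ΔS, ΔL.

forbidden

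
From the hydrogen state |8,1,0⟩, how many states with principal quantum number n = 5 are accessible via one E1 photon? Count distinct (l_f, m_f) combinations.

4

E1 requires Δl = ±1, so l_f ∈ {0, 2}; with 0 ≤ l_f ≤ n_f−1 = 4, the allowed l_f values are {0, 2}.
For l_f = 0: m_f ∈ {m_i−1, m_i, m_i+1} ∩ [−0, 0] = {0} → 1 state.
For l_f = 2: m_f ∈ {m_i−1, m_i, m_i+1} ∩ [−2, 2] = {-1, 0, 1} → 3 states.
Total: 4.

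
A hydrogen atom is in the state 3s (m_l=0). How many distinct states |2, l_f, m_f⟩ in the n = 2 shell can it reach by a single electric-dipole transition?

E1 requires Δl = ±1, so l_f ∈ {-1, 1}; with 0 ≤ l_f ≤ n_f−1 = 1, the allowed l_f values are {1}.
For l_f = 1: m_f ∈ {m_i−1, m_i, m_i+1} ∩ [−1, 1] = {-1, 0, 1} → 3 states.
Total: 3.

3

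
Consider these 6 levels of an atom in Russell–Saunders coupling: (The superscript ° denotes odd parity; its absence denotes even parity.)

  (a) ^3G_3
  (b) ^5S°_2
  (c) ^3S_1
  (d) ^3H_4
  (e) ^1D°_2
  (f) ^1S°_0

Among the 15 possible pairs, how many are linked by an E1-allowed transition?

0

(a)–(b): forbidden (ΔS, ΔL).
(a)–(c): forbidden (parity, ΔL, ΔJ).
(a)–(d): forbidden (parity).
(a)–(e): forbidden (ΔS, ΔL).
(a)–(f): forbidden (ΔS, ΔL, ΔJ).
(b)–(c): forbidden (ΔS, ΔL).
(b)–(d): forbidden (ΔS, ΔL, ΔJ).
(b)–(e): forbidden (parity, ΔS, ΔL).
(b)–(f): forbidden (parity, ΔS, ΔL, ΔJ).
(c)–(d): forbidden (parity, ΔL, ΔJ).
(c)–(e): forbidden (ΔS, ΔL).
(c)–(f): forbidden (ΔS, ΔL).
(d)–(e): forbidden (ΔS, ΔL, ΔJ).
(d)–(f): forbidden (ΔS, ΔL, ΔJ).
(e)–(f): forbidden (parity, ΔL, ΔJ).
Allowed pairs: 0 of 15.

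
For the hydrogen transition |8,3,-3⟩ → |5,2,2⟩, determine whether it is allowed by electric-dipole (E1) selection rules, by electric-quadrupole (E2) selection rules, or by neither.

neither

Δl = 2 − 3 = -1; l_i + l_f = 5.
Δm_l = +5.
E1 (Δl = ±1, |Δm_l| ≤ 1): not satisfied.
E2 (Δl = 0,±2, l_i+l_f ≥ 2, |Δm_l| ≤ 2): not satisfied.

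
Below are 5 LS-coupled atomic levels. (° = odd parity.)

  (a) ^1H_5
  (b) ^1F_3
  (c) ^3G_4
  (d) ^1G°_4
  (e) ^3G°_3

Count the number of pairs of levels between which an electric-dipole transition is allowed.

(a)–(b): forbidden (parity, ΔL, ΔJ).
(a)–(c): forbidden (parity, ΔS).
(a)–(d): allowed.
(a)–(e): forbidden (ΔS, ΔJ).
(b)–(c): forbidden (parity, ΔS).
(b)–(d): allowed.
(b)–(e): forbidden (ΔS).
(c)–(d): forbidden (ΔS).
(c)–(e): allowed.
(d)–(e): forbidden (parity, ΔS).
Allowed pairs: 3 of 10.

3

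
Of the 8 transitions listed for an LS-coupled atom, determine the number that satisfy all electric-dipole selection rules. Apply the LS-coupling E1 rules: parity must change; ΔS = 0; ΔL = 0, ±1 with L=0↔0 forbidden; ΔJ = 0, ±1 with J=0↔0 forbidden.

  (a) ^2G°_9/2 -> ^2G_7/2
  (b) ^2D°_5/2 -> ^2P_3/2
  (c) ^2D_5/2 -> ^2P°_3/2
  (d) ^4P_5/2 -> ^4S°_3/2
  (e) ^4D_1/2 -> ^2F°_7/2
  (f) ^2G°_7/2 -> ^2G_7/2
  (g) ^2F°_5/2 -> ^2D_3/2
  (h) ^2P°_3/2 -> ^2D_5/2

7

(a) allowed
(b) allowed
(c) allowed
(d) allowed
(e) forbidden (ΔS, ΔJ fail)
(f) allowed
(g) allowed
(h) allowed
Total allowed: 7 of 8.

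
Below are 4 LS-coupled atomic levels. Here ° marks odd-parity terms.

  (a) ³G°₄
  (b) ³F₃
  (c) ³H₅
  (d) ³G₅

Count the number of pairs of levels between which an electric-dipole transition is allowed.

3

(a)–(b): allowed.
(a)–(c): allowed.
(a)–(d): allowed.
(b)–(c): forbidden (parity, ΔL, ΔJ).
(b)–(d): forbidden (parity, ΔJ).
(c)–(d): forbidden (parity).
Allowed pairs: 3 of 6.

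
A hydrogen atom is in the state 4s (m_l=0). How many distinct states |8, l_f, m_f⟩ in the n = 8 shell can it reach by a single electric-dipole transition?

3

E1 requires Δl = ±1, so l_f ∈ {-1, 1}; with 0 ≤ l_f ≤ n_f−1 = 7, the allowed l_f values are {1}.
For l_f = 1: m_f ∈ {m_i−1, m_i, m_i+1} ∩ [−1, 1] = {-1, 0, 1} → 3 states.
Total: 3.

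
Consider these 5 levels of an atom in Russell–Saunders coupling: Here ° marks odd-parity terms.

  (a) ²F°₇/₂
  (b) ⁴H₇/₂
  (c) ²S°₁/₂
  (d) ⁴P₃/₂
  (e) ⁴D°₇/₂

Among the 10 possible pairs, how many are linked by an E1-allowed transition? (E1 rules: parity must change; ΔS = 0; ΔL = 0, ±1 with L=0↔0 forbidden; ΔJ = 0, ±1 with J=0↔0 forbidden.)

0

(a)–(b): forbidden (ΔS, ΔL).
(a)–(c): forbidden (parity, ΔL, ΔJ).
(a)–(d): forbidden (ΔS, ΔL, ΔJ).
(a)–(e): forbidden (parity, ΔS).
(b)–(c): forbidden (ΔS, ΔL, ΔJ).
(b)–(d): forbidden (parity, ΔL, ΔJ).
(b)–(e): forbidden (ΔL).
(c)–(d): forbidden (ΔS).
(c)–(e): forbidden (parity, ΔS, ΔL, ΔJ).
(d)–(e): forbidden (ΔJ).
Allowed pairs: 0 of 10.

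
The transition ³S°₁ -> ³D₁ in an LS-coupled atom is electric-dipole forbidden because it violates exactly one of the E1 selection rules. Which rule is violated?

the ΔL = 0, ±1 rule

Initial level: S=1, L=0, J=1, parity odd. Final level: S=1, L=2, J=1, parity even.
Parity must change: odd → even — passes.
ΔS = 0: S: 1 → 1 — passes.
ΔL = 0, ±1 (not L=0↔0): L: 0 → 2, ΔL = +2 — fails.
ΔJ = 0, ±1 (not J=0↔0): J: 1 → 1, ΔJ = +0 — passes.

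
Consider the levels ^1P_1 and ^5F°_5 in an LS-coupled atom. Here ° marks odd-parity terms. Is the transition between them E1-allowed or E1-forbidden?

forbidden

Parity must change: even → odd — satisfied.
ΔS = 0: S: 0 → 2 — violated.
ΔL = 0, ±1 (not L=0↔0): L: 1 → 3, ΔL = +2 — violated.
ΔJ = 0, ±1 (not J=0↔0): J: 1 → 5, ΔJ = +4 — violated.
Rule(s) violated: ΔS, ΔL, ΔJ.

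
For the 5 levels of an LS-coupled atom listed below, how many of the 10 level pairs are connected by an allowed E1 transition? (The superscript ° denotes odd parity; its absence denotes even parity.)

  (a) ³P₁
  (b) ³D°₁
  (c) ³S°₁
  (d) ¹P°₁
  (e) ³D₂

3

(a)–(b): allowed.
(a)–(c): allowed.
(a)–(d): forbidden (ΔS).
(a)–(e): forbidden (parity).
(b)–(c): forbidden (parity, ΔL).
(b)–(d): forbidden (parity, ΔS).
(b)–(e): allowed.
(c)–(d): forbidden (parity, ΔS).
(c)–(e): forbidden (ΔL).
(d)–(e): forbidden (ΔS).
Allowed pairs: 3 of 10.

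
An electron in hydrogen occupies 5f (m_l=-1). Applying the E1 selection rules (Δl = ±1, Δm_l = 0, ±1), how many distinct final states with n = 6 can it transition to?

E1 requires Δl = ±1, so l_f ∈ {2, 4}; with 0 ≤ l_f ≤ n_f−1 = 5, the allowed l_f values are {2, 4}.
For l_f = 2: m_f ∈ {m_i−1, m_i, m_i+1} ∩ [−2, 2] = {-2, -1, 0} → 3 states.
For l_f = 4: m_f ∈ {m_i−1, m_i, m_i+1} ∩ [−4, 4] = {-2, -1, 0} → 3 states.
Total: 6.

6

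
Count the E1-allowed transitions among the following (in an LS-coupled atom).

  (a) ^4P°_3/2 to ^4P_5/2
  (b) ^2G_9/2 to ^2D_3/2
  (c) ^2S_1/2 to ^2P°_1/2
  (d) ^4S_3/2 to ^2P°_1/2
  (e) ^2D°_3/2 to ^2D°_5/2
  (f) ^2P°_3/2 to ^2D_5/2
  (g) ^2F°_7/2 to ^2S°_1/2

3

(a) allowed
(b) forbidden (parity, ΔL, ΔJ fail)
(c) allowed
(d) forbidden (ΔS fails)
(e) forbidden (parity fails)
(f) allowed
(g) forbidden (parity, ΔL, ΔJ fail)
Total allowed: 3 of 7.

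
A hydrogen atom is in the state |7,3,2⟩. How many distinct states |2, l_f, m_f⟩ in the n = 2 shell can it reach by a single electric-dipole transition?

E1 requires l_f ∈ {2, 4}, but neither lies in [0, 1], so no final state is reachable.
Total: 0.

0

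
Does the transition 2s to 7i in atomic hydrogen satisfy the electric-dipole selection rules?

forbidden

l: 0 → 6 (Δl = +6). Δl = ±1 ✗.
The transition is electric-dipole forbidden.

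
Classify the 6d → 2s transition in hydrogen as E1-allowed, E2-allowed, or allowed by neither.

E2

Δl = 0 − 2 = -2; l_i + l_f = 2.
E1 (Δl = ±1): not satisfied.
E2 (Δl = 0,±2, l_i+l_f ≥ 2): satisfied.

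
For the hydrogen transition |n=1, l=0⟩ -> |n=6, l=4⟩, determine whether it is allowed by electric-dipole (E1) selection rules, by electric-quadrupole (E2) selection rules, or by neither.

Δl = 4 − 0 = +4; l_i + l_f = 4.
E1 (Δl = ±1): not satisfied.
E2 (Δl = 0,±2, l_i+l_f ≥ 2): not satisfied.

neither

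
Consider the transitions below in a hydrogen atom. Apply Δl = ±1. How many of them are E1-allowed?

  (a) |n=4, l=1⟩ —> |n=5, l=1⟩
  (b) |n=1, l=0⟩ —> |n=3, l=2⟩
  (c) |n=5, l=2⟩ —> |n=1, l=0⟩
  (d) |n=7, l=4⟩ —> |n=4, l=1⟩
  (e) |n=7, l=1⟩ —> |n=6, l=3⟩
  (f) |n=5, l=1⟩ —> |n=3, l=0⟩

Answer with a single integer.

1

(a) forbidden — Δl = +0 (E1 requires Δl = ±1)
(b) forbidden — Δl = +2 (E1 requires Δl = ±1)
(c) forbidden — Δl = -2 (E1 requires Δl = ±1)
(d) forbidden — Δl = -3 (E1 requires Δl = ±1)
(e) forbidden — Δl = +2 (E1 requires Δl = ±1)
(f) allowed
Total allowed: 1 of 6.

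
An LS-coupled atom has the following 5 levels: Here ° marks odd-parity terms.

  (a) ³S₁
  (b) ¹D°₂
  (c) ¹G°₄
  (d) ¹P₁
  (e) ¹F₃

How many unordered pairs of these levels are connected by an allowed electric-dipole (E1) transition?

3

(a)–(b): forbidden (ΔS, ΔL).
(a)–(c): forbidden (ΔS, ΔL, ΔJ).
(a)–(d): forbidden (parity, ΔS).
(a)–(e): forbidden (parity, ΔS, ΔL, ΔJ).
(b)–(c): forbidden (parity, ΔL, ΔJ).
(b)–(d): allowed.
(b)–(e): allowed.
(c)–(d): forbidden (ΔL, ΔJ).
(c)–(e): allowed.
(d)–(e): forbidden (parity, ΔL, ΔJ).
Allowed pairs: 3 of 10.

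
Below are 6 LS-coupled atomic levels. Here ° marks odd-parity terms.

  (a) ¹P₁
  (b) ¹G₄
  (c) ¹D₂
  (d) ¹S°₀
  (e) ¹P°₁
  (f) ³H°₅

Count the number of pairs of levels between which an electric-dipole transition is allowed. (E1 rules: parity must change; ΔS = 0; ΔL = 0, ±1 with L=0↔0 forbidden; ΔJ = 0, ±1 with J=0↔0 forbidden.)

3

(a)–(b): forbidden (parity, ΔL, ΔJ).
(a)–(c): forbidden (parity).
(a)–(d): allowed.
(a)–(e): allowed.
(a)–(f): forbidden (ΔS, ΔL, ΔJ).
(b)–(c): forbidden (parity, ΔL, ΔJ).
(b)–(d): forbidden (ΔL, ΔJ).
(b)–(e): forbidden (ΔL, ΔJ).
(b)–(f): forbidden (ΔS).
(c)–(d): forbidden (ΔL, ΔJ).
(c)–(e): allowed.
(c)–(f): forbidden (ΔS, ΔL, ΔJ).
(d)–(e): forbidden (parity).
(d)–(f): forbidden (parity, ΔS, ΔL, ΔJ).
(e)–(f): forbidden (parity, ΔS, ΔL, ΔJ).
Allowed pairs: 3 of 15.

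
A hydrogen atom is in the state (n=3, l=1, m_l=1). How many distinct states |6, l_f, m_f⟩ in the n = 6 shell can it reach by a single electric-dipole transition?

E1 requires Δl = ±1, so l_f ∈ {0, 2}; with 0 ≤ l_f ≤ n_f−1 = 5, the allowed l_f values are {0, 2}.
For l_f = 0: m_f ∈ {m_i−1, m_i, m_i+1} ∩ [−0, 0] = {0} → 1 state.
For l_f = 2: m_f ∈ {m_i−1, m_i, m_i+1} ∩ [−2, 2] = {0, 1, 2} → 3 states.
Total: 4.

4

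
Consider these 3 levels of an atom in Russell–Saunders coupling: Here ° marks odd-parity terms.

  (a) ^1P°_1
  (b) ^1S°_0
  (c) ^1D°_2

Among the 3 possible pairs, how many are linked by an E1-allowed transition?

0

(a)–(b): forbidden (parity).
(a)–(c): forbidden (parity).
(b)–(c): forbidden (parity, ΔL, ΔJ).
Allowed pairs: 0 of 3.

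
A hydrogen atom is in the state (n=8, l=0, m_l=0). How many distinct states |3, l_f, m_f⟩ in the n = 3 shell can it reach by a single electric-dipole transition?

E1 requires Δl = ±1, so l_f ∈ {-1, 1}; with 0 ≤ l_f ≤ n_f−1 = 2, the allowed l_f values are {1}.
For l_f = 1: m_f ∈ {m_i−1, m_i, m_i+1} ∩ [−1, 1] = {-1, 0, 1} → 3 states.
Total: 3.

3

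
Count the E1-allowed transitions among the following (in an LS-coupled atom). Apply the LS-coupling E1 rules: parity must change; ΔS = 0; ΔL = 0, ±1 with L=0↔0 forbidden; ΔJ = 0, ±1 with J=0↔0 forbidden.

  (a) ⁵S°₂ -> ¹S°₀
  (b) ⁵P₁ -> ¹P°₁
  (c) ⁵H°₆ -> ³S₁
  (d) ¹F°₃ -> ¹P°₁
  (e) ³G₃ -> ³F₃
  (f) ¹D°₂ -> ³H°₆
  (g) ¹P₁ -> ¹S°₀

(a) forbidden (parity, ΔS, ΔL, ΔJ fail)
(b) forbidden (ΔS fails)
(c) forbidden (ΔS, ΔL, ΔJ fail)
(d) forbidden (parity, ΔL, ΔJ fail)
(e) forbidden (parity fails)
(f) forbidden (parity, ΔS, ΔL, ΔJ fail)
(g) allowed
Total allowed: 1 of 7.

1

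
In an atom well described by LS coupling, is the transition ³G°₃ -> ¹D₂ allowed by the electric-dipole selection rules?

forbidden

Initial level: S=1, L=4, J=3, parity odd. Final level: S=0, L=2, J=2, parity even.
ΔL = 0, ±1 (not L=0↔0): L: 4 → 2, ΔL = -2 — violated.
Parity must change: odd → even — satisfied.
ΔS = 0: S: 1 → 0 — violated.
ΔJ = 0, ±1 (not J=0↔0): J: 3 → 2, ΔJ = -1 — satisfied.
Rule(s) violated: ΔS, ΔL.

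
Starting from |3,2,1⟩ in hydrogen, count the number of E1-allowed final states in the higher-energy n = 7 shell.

E1 requires Δl = ±1, so l_f ∈ {1, 3}; with 0 ≤ l_f ≤ n_f−1 = 6, the allowed l_f values are {1, 3}.
For l_f = 1: m_f ∈ {m_i−1, m_i, m_i+1} ∩ [−1, 1] = {0, 1} → 2 states.
For l_f = 3: m_f ∈ {m_i−1, m_i, m_i+1} ∩ [−3, 3] = {0, 1, 2} → 3 states.
Total: 5.

5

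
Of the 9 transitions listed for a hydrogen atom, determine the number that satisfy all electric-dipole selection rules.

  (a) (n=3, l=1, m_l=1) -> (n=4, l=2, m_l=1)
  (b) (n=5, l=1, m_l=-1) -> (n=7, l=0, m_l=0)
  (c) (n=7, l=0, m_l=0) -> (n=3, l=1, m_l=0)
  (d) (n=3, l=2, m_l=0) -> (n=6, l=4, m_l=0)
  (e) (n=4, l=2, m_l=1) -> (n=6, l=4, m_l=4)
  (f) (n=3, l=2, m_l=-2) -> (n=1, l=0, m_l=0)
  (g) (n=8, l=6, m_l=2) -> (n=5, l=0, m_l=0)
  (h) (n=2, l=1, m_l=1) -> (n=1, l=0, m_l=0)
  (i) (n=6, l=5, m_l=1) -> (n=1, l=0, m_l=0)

(a) allowed
(b) allowed
(c) allowed
(d) forbidden — Δl = +2 (E1 requires Δl = ±1)
(e) forbidden — Δl = +2 (E1 requires Δl = ±1); Δm_l = +3 (E1 requires Δm_l = 0, ±1)
(f) forbidden — Δl = -2 (E1 requires Δl = ±1); Δm_l = +2 (E1 requires Δm_l = 0, ±1)
(g) forbidden — Δl = -6 (E1 requires Δl = ±1); Δm_l = -2 (E1 requires Δm_l = 0, ±1)
(h) allowed
(i) forbidden — Δl = -5 (E1 requires Δl = ±1)
Total allowed: 4 of 9.

4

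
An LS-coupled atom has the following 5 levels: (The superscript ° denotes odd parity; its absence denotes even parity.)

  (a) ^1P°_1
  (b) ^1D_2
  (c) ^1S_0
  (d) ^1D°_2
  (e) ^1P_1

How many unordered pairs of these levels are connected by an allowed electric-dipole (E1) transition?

5

(a)–(b): allowed.
(a)–(c): allowed.
(a)–(d): forbidden (parity).
(a)–(e): allowed.
(b)–(c): forbidden (parity, ΔL, ΔJ).
(b)–(d): allowed.
(b)–(e): forbidden (parity).
(c)–(d): forbidden (ΔL, ΔJ).
(c)–(e): forbidden (parity).
(d)–(e): allowed.
Allowed pairs: 5 of 10.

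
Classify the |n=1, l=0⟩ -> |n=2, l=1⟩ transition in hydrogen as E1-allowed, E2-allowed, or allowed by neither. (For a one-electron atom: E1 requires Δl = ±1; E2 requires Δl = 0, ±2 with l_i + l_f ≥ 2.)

Δl = 1 − 0 = +1; l_i + l_f = 1.
E1 (Δl = ±1): satisfied.
E2 (Δl = 0,±2, l_i+l_f ≥ 2): not satisfied.

E1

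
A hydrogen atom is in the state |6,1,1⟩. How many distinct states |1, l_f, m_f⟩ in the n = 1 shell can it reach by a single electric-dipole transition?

1

E1 requires Δl = ±1, so l_f ∈ {0, 2}; with 0 ≤ l_f ≤ n_f−1 = 0, the allowed l_f values are {0}.
For l_f = 0: m_f ∈ {m_i−1, m_i, m_i+1} ∩ [−0, 0] = {0} → 1 state.
Total: 1.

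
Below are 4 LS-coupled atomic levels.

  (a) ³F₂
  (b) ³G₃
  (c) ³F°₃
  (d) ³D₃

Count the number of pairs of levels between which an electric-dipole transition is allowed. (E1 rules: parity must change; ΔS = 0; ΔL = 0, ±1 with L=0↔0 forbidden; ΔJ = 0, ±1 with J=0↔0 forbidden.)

3

(a)–(b): forbidden (parity).
(a)–(c): allowed.
(a)–(d): forbidden (parity).
(b)–(c): allowed.
(b)–(d): forbidden (parity, ΔL).
(c)–(d): allowed.
Allowed pairs: 3 of 6.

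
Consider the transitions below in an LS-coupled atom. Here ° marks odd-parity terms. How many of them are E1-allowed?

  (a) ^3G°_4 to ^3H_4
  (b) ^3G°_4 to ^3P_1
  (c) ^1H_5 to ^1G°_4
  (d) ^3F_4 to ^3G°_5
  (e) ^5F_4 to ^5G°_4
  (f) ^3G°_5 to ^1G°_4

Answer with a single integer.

4

(a) allowed
(b) forbidden (ΔL, ΔJ fail)
(c) allowed
(d) allowed
(e) allowed
(f) forbidden (parity, ΔS fail)
Total allowed: 4 of 6.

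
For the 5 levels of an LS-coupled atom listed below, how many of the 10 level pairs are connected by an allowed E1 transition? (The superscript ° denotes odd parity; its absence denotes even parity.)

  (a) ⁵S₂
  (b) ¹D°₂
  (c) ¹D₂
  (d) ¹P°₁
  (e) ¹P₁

(a)–(b): forbidden (ΔS, ΔL).
(a)–(c): forbidden (parity, ΔS, ΔL).
(a)–(d): forbidden (ΔS).
(a)–(e): forbidden (parity, ΔS).
(b)–(c): allowed.
(b)–(d): forbidden (parity).
(b)–(e): allowed.
(c)–(d): allowed.
(c)–(e): forbidden (parity).
(d)–(e): allowed.
Allowed pairs: 4 of 10.

4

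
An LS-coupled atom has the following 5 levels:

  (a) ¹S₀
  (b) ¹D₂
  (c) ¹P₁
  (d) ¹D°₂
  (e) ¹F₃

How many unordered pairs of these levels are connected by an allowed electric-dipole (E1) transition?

3

(a)–(b): forbidden (parity, ΔL, ΔJ).
(a)–(c): forbidden (parity).
(a)–(d): forbidden (ΔL, ΔJ).
(a)–(e): forbidden (parity, ΔL, ΔJ).
(b)–(c): forbidden (parity).
(b)–(d): allowed.
(b)–(e): forbidden (parity).
(c)–(d): allowed.
(c)–(e): forbidden (parity, ΔL, ΔJ).
(d)–(e): allowed.
Allowed pairs: 3 of 10.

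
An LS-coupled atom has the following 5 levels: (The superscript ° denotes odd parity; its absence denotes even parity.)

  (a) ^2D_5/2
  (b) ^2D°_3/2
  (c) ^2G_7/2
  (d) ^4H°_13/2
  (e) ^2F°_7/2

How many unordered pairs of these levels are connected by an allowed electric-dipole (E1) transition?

3

(a)–(b): allowed.
(a)–(c): forbidden (parity, ΔL).
(a)–(d): forbidden (ΔS, ΔL, ΔJ).
(a)–(e): allowed.
(b)–(c): forbidden (ΔL, ΔJ).
(b)–(d): forbidden (parity, ΔS, ΔL, ΔJ).
(b)–(e): forbidden (parity, ΔJ).
(c)–(d): forbidden (ΔS, ΔJ).
(c)–(e): allowed.
(d)–(e): forbidden (parity, ΔS, ΔL, ΔJ).
Allowed pairs: 3 of 10.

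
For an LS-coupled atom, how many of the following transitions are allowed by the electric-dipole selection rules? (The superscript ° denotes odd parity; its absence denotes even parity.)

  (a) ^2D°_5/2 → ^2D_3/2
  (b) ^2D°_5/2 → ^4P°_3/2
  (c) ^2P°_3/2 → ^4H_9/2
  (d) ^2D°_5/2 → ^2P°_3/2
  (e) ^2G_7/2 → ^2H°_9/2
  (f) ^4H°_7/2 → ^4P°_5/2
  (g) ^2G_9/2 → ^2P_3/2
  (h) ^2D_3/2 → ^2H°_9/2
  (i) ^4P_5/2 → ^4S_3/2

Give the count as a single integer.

2

(a) allowed
(b) forbidden (parity, ΔS fail)
(c) forbidden (ΔS, ΔL, ΔJ fail)
(d) forbidden (parity fails)
(e) allowed
(f) forbidden (parity, ΔL fail)
(g) forbidden (parity, ΔL, ΔJ fail)
(h) forbidden (ΔL, ΔJ fail)
(i) forbidden (parity fails)
Total allowed: 2 of 9.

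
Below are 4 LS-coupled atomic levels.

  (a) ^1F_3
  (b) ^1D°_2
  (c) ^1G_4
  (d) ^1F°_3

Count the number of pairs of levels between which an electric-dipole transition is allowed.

(a)–(b): allowed.
(a)–(c): forbidden (parity).
(a)–(d): allowed.
(b)–(c): forbidden (ΔL, ΔJ).
(b)–(d): forbidden (parity).
(c)–(d): allowed.
Allowed pairs: 3 of 6.

3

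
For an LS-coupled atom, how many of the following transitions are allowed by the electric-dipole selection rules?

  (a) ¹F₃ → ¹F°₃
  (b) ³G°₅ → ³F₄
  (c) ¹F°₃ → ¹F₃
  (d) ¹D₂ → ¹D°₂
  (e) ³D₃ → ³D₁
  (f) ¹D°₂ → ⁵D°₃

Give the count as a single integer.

(a) allowed
(b) allowed
(c) allowed
(d) allowed
(e) forbidden (parity, ΔJ fail)
(f) forbidden (parity, ΔS fail)
Total allowed: 4 of 6.

4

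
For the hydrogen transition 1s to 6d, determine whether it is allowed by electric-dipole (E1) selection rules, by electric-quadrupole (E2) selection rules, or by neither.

Δl = 2 − 0 = +2; l_i + l_f = 2.
E1 (Δl = ±1): not satisfied.
E2 (Δl = 0,±2, l_i+l_f ≥ 2): satisfied.

E2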